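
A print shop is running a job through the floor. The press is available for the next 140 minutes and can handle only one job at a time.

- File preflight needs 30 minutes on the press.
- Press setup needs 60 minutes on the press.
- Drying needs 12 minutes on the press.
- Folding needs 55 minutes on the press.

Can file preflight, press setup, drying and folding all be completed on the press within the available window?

No

Running back to back, the jobs need 30 + 60 + 12 + 55 = 157 minutes on the press.
Since 157 > 140, they cannot all fit.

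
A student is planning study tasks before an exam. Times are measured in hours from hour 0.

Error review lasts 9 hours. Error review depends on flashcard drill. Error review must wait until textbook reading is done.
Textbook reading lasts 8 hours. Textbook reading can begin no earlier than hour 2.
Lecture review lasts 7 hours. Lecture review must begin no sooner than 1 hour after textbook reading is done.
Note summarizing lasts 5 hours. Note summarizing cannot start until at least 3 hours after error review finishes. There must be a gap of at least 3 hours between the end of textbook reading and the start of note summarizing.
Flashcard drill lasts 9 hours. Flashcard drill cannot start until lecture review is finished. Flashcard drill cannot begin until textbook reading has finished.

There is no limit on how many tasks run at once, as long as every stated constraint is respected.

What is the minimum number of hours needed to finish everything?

Textbook reading waits on its own release at hour 2, so it starts at hour 2 and finishes at 2 + 8 = hour 10.
Lecture review cannot begin until textbook reading (finishes hour 10, plus 1-hour gap → hour 11). It runs from hour 11 to 11 + 7 = hour 18.
Flashcard drill has to wait for lecture review (finishes hour 18); textbook reading (finishes hour 10). The latest of these is hour 18, so flashcard drill runs hour 18 to 18 + 9 = hour 27.
Error review has to wait for flashcard drill (finishes hour 27); textbook reading (finishes hour 10). The latest of these is hour 27, so error review runs hour 27 to 27 + 9 = hour 36.
Note summarizing has to wait for error review (finishes hour 36, plus 3-hour gap → hour 39); textbook reading (finishes hour 10, plus 3-hour gap → hour 13). The latest of these is hour 39, so note summarizing runs hour 39 to 39 + 5 = hour 44.
All tasks are finished once the last one completes. Finish times: Textbook reading at 10, Lecture review at 18, Flashcard drill at 27, Error review at 36, Note summarizing at 44. The latest is hour 44.

44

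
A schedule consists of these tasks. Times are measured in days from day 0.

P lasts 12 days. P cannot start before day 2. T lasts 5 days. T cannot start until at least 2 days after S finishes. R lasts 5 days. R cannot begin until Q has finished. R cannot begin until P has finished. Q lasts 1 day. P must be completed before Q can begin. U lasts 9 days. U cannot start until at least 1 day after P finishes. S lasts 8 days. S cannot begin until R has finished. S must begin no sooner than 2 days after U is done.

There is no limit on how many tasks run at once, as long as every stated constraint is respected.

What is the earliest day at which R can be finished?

20

P waits on its own release at day 2, so it starts at day 2 and finishes at 2 + 12 = day 14.
Q cannot begin until P (finishes day 14). It runs from day 14 to 14 + 1 = day 15.
R cannot start until Q (finishes day 15); P (finishes day 14). The controlling bound is day 15, so R finishes at 15 + 5 = day 20.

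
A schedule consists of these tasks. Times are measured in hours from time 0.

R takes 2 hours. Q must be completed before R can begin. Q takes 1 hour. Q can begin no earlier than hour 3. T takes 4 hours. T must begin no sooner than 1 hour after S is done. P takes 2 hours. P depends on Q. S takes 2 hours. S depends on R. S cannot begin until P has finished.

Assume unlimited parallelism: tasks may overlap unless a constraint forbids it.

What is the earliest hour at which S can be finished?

Q cannot begin until its own release at hour 3. It runs from hour 3 to 3 + 1 = hour 4.
R cannot begin until Q (finishes hour 4). It runs from hour 4 to 4 + 2 = hour 6.
After Q (finishes hour 4), P can start at hour 4 and finishes at hour 6.
For S: R (finishes hour 6); P (finishes hour 6). Taking the maximum gives a start of hour 6, and it finishes at 6 + 2 = hour 8.

8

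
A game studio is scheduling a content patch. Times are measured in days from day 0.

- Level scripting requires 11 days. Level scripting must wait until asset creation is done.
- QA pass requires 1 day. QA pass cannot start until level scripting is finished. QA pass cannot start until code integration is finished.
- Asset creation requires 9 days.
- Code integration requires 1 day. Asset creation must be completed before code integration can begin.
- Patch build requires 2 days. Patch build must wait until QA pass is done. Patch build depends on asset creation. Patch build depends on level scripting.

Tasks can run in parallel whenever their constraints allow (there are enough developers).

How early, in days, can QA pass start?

20

Nothing blocks asset creation, so it runs from day 0 to day 9.
After asset creation (finishes day 9), code integration can start at day 9 and finishes at day 10.
After asset creation (finishes day 9), level scripting can start at day 9 and finishes at day 20.
QA pass waits on level scripting (finishes day 20); code integration (finishes day 10). The latest of these is day 20, which is the earliest QA pass can start.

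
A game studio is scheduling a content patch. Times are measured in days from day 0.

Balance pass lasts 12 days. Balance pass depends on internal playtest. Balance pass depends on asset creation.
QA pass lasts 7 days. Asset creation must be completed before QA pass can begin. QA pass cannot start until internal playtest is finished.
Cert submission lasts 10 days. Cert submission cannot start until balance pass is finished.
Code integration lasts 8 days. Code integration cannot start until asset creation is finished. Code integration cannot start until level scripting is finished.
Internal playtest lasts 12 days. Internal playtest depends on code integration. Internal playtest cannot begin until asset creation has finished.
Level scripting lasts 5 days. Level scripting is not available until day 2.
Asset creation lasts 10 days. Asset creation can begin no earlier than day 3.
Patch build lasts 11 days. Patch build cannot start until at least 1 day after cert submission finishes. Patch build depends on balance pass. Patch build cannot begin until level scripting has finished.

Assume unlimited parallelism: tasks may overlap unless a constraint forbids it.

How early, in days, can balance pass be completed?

45

After its own release at day 2, level scripting can start at day 2 and finishes at day 7.
After its own release at day 3, asset creation can start at day 3 and finishes at day 13.
Code integration cannot start until asset creation (finishes day 13); level scripting (finishes day 7). The controlling bound is day 13, so code integration finishes at 13 + 8 = day 21.
Internal playtest has to wait for code integration (finishes day 21); asset creation (finishes day 13). The latest of these is day 21, so internal playtest runs day 21 to 21 + 12 = day 33.
Balance pass has to wait for internal playtest (finishes day 33); asset creation (finishes day 13). The latest of these is day 33, so balance pass runs day 33 to 33 + 12 = day 45.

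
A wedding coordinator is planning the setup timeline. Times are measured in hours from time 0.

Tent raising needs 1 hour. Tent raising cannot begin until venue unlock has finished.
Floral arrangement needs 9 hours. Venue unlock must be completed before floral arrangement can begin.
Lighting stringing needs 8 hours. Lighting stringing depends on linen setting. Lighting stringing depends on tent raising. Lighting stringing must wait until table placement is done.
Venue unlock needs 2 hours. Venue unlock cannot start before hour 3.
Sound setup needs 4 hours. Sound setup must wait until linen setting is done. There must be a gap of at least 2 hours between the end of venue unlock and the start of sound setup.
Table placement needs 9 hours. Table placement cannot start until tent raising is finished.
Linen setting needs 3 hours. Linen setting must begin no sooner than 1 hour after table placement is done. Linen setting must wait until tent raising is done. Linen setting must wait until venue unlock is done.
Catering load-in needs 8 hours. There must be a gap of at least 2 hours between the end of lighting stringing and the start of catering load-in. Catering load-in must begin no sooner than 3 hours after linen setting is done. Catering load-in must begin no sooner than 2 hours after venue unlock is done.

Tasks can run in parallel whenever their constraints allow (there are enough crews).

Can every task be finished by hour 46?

Venue unlock waits on its own release at hour 3, so it starts at hour 3 and finishes at 3 + 2 = hour 5.
Floral arrangement cannot begin until venue unlock (finishes hour 5). It runs from hour 5 to 5 + 9 = hour 14.
Tent raising waits on venue unlock (finishes hour 5), so it starts at hour 5 and finishes at 5 + 1 = hour 6.
Table placement waits on tent raising (finishes hour 6), so it starts at hour 6 and finishes at 6 + 9 = hour 15.
Linen setting cannot start until table placement (finishes hour 15, plus 1-hour gap → hour 16); tent raising (finishes hour 6); venue unlock (finishes hour 5). The controlling bound is hour 16, so linen setting finishes at 16 + 3 = hour 19.
Sound setup cannot start until linen setting (finishes hour 19); venue unlock (finishes hour 5, plus 2-hour gap → hour 7). The controlling bound is hour 19, so sound setup finishes at 19 + 4 = hour 23.
For lighting stringing: linen setting (finishes hour 19); tent raising (finishes hour 6); table placement (finishes hour 15). Taking the maximum gives a start of hour 19, and it finishes at 19 + 8 = hour 27.
Catering load-in has to wait for lighting stringing (finishes hour 27, plus 2-hour gap → hour 29); linen setting (finishes hour 19, plus 3-hour gap → hour 22); venue unlock (finishes hour 5, plus 2-hour gap → hour 7). The latest of these is hour 29, so catering load-in runs hour 29 to 29 + 8 = hour 37.
Every task is finished by hour 37, which is no later than the deadline of 46, so the schedule is feasible.

Yes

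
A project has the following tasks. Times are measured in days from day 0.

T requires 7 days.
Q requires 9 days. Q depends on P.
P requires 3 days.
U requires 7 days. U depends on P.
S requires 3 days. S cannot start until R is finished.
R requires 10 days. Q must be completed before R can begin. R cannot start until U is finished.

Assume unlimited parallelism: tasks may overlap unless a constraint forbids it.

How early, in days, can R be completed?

P has no prerequisites, so it starts at day 0 and finishes at day 3.
U cannot begin until P (finishes day 3). It runs from day 3 to 3 + 7 = day 10.
After P (finishes day 3), Q can start at day 3 and finishes at day 12.
R cannot start until Q (finishes day 12); U (finishes day 10). The controlling bound is day 12, so R finishes at 12 + 10 = day 22.

22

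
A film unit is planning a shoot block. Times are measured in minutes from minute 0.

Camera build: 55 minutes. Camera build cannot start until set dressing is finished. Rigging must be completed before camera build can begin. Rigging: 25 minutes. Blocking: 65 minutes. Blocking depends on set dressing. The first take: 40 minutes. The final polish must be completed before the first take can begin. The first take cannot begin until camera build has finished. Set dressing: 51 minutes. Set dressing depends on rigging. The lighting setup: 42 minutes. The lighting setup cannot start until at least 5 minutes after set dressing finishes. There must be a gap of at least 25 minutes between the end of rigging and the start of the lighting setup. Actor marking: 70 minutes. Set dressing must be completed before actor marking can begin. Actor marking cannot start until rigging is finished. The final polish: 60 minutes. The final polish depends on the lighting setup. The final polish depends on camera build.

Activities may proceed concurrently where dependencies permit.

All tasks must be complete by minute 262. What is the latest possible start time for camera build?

107

To finish by minute 262, the first take (duration 40) must start no later than minute 222.
The final polish must finish before the first take (must start by minute 222). With a 60-minute duration, the final polish must start by 222 − 60 = minute 162.
Camera build feeds the final polish (must start by minute 162); the first take (must start by minute 222). Taking the minimum, camera build must finish by minute 162 and start by 162 − 55 = minute 107.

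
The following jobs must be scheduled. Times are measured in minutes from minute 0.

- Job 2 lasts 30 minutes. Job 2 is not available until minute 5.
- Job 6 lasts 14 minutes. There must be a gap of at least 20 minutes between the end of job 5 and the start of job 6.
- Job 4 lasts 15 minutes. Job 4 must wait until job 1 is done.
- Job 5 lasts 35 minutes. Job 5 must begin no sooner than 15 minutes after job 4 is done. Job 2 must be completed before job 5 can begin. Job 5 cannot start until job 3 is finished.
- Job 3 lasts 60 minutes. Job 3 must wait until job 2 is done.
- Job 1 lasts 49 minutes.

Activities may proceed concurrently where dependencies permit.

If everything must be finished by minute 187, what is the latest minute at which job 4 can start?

88

Job 6 must finish by minute 187; it takes 14 minutes, so it must start by 187 − 14 = minute 173.
Since job 6 (must start by minute 173, minus 20-minute gap → minute 153) depends on it, job 5 must finish by minute 153. Backing off its 35-minute duration gives a latest start of minute 118.
Job 4 feeds into job 5 (must start by minute 118, minus 15-minute gap → minute 103); so job 4 must finish by minute 103 and therefore start by minute 88.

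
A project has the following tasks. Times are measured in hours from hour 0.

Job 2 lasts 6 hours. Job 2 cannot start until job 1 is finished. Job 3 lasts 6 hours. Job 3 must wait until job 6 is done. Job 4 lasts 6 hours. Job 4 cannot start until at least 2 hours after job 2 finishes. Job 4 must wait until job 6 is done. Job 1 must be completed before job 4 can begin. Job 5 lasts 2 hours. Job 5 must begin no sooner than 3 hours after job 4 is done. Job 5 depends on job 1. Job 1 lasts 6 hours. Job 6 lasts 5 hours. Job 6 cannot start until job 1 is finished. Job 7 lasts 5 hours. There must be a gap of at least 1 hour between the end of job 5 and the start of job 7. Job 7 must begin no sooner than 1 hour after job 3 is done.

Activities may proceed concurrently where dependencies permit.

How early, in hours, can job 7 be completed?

Job 1 has no prerequisites, so it starts at hour 0 and finishes at hour 6.
Job 6 waits on job 1 (finishes hour 6), so it starts at hour 6 and finishes at 6 + 5 = hour 11.
Job 3 waits on job 6 (finishes hour 11), so it starts at hour 11 and finishes at 11 + 6 = hour 17.
After job 1 (finishes hour 6), job 2 can start at hour 6 and finishes at hour 12.
Job 4 cannot start until job 2 (finishes hour 12, plus 2-hour gap → hour 14); job 6 (finishes hour 11); job 1 (finishes hour 6). The controlling bound is hour 14, so job 4 finishes at 14 + 6 = hour 20.
Job 5 has to wait for job 4 (finishes hour 20, plus 3-hour gap → hour 23); job 1 (finishes hour 6). The latest of these is hour 23, so job 5 runs hour 23 to 23 + 2 = hour 25.
Job 7 cannot start until job 5 (finishes hour 25, plus 1-hour gap → hour 26); job 3 (finishes hour 17, plus 1-hour gap → hour 18). The controlling bound is hour 26, so job 7 finishes at 26 + 5 = hour 31.

31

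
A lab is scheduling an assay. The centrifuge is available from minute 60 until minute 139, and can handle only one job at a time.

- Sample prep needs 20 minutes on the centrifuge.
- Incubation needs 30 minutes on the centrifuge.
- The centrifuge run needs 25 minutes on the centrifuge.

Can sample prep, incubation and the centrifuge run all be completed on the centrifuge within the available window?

Yes

The centrifuge window is 139 − 60 = 79 minutes.
Running back to back, the jobs need 20 + 30 + 25 = 75 minutes on the centrifuge.
Since 75 ≤ 79, they fit within the window.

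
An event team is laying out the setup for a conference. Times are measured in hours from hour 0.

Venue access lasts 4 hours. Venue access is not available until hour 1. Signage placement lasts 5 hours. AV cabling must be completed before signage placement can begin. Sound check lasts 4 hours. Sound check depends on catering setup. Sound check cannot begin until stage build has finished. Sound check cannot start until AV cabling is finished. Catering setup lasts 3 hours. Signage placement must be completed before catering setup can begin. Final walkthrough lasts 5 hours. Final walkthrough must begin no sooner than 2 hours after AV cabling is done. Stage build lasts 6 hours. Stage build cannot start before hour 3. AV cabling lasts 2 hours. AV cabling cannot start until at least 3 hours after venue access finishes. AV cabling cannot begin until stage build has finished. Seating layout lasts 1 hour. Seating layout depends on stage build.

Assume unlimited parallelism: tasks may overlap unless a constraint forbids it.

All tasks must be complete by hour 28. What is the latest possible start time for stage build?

8

To finish by hour 28, sound check (duration 4) must start no later than hour 24.
Catering setup must finish before sound check (must start by hour 24). With a 3-hour duration, catering setup must start by 24 − 3 = hour 21.
Since catering setup (must start by hour 21) depends on it, signage placement must finish by hour 21. Backing off its 5-hour duration gives a latest start of hour 16.
Nothing follows final walkthrough; the deadline of hour 28 is its only limit. It must start by 28 − 5 = hour 23.
AV cabling has several dependents: signage placement (must start by hour 16); sound check (must start by hour 24); final walkthrough (must start by hour 23, minus 2-hour gap → hour 21). The earliest of those limits is hour 16, so AV cabling must start by 16 − 2 = hour 14.
Seating layout must finish by hour 28; it takes 1 hour, so it must start by 28 − 1 = hour 27.
For stage build: AV cabling (must start by hour 14); seating layout (must start by hour 27); sound check (must start by hour 24). The most restrictive is hour 14; with a 6-hour duration, stage build must start by hour 8.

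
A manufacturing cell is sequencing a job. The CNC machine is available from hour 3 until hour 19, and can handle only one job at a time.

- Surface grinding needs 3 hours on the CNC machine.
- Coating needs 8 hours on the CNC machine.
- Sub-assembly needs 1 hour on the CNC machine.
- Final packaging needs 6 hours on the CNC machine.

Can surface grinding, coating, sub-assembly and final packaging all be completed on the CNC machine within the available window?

No

The CNC machine window is 19 − 3 = 16 hours.
Running back to back, the jobs need 3 + 8 + 1 + 6 = 18 hours on the CNC machine.
Since 18 > 16, they cannot all fit.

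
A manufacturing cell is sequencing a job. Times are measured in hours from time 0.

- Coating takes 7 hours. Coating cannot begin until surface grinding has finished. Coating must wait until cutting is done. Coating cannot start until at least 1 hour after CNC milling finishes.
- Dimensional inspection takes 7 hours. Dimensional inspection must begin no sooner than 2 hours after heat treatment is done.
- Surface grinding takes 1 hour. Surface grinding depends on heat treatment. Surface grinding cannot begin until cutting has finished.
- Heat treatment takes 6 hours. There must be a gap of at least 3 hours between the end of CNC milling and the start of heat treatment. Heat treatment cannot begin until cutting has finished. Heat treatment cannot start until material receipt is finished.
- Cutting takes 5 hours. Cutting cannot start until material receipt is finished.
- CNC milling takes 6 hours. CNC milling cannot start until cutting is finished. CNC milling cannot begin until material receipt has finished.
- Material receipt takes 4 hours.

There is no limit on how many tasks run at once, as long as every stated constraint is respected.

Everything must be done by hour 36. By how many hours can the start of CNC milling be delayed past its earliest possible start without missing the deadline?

3

Material receipt can start immediately at hour 0; it finishes at hour 4.
Cutting cannot begin until material receipt (finishes hour 4). It runs from hour 4 to 4 + 5 = hour 9.
CNC milling needs all of cutting (finishes hour 9); material receipt (finishes hour 4). That puts its earliest start at hour 9; it finishes at 9 + 6 = hour 15.

Working backward from the deadline:
To finish by hour 36, coating (duration 7) must start no later than hour 29.
Surface grinding must finish before coating (must start by hour 29). With a 1-hour duration, surface grinding must start by 29 − 1 = hour 28.
Nothing follows dimensional inspection; the deadline of hour 36 is its only limit. It must start by 36 − 7 = hour 29.
Heat treatment must finish in time for surface grinding (must start by hour 28); dimensional inspection (must start by hour 29, minus 2-hour gap → hour 27). The tightest is hour 27, so heat treatment must start by 27 − 6 = hour 21.
CNC milling must finish in time for heat treatment (must start by hour 21, minus 3-hour gap → hour 18); coating (must start by hour 29, minus 1-hour gap → hour 28). The tightest is hour 18, so CNC milling must start by 18 − 6 = hour 12.
So CNC milling can start as early as hour 9 and as late as hour 12, giving 12 − 9 = 3 hours of slack.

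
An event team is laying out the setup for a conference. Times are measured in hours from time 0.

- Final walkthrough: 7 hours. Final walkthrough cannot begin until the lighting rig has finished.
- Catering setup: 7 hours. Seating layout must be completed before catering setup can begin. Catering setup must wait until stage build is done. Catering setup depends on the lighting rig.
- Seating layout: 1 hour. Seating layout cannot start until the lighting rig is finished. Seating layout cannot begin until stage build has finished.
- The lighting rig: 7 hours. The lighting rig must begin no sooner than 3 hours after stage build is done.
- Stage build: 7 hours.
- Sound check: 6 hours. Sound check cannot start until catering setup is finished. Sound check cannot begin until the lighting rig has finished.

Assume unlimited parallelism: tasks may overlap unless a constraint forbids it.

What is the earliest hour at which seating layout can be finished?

18

Stage build has no prerequisites, so it starts at hour 0 and finishes at hour 7.
The lighting rig waits on stage build (finishes hour 7, plus 3-hour gap → hour 10), so it starts at hour 10 and finishes at 10 + 7 = hour 17.
Seating layout cannot start until the lighting rig (finishes hour 17); stage build (finishes hour 7). The controlling bound is hour 17, so seating layout finishes at 17 + 1 = hour 18.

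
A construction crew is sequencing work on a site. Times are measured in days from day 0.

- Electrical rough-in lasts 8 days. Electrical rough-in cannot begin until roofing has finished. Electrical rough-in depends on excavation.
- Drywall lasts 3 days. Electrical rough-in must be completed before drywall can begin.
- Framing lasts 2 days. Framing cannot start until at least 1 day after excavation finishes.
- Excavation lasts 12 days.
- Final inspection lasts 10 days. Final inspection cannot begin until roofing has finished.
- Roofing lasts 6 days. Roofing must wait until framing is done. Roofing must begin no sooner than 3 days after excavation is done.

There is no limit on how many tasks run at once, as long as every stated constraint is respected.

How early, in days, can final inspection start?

Excavation can start immediately at day 0; it finishes at day 12.
After excavation (finishes day 12, plus 1-day gap → day 13), framing can start at day 13 and finishes at day 15.
Roofing cannot start until framing (finishes day 15); excavation (finishes day 12, plus 3-day gap → day 15). The controlling bound is day 15, so roofing finishes at 15 + 6 = day 21.
Final inspection waits on roofing (finishes day 21), so the earliest it can start is day 21.

21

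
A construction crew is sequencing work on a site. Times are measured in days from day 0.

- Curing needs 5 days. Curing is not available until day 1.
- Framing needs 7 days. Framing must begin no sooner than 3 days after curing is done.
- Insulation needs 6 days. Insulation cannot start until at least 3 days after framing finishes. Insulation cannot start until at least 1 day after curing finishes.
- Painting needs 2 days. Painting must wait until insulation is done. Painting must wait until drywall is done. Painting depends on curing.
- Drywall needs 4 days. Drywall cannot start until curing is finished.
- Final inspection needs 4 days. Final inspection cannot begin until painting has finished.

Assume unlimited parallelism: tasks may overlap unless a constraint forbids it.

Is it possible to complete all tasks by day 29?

No

After its own release at day 1, curing can start at day 1 and finishes at day 6.
Drywall waits on curing (finishes day 6), so it starts at day 6 and finishes at 6 + 4 = day 10.
After curing (finishes day 6, plus 3-day gap → day 9), framing can start at day 9 and finishes at day 16.
Insulation cannot start until framing (finishes day 16, plus 3-day gap → day 19); curing (finishes day 6, plus 1-day gap → day 7). The controlling bound is day 19, so insulation finishes at 19 + 6 = day 25.
Painting has to wait for insulation (finishes day 25); drywall (finishes day 10); curing (finishes day 6). The latest of these is day 25, so painting runs day 25 to 25 + 2 = day 27.
Final inspection waits on painting (finishes day 27), so it starts at day 27 and finishes at 27 + 4 = day 31.
The earliest everything can be done is day 31, which is after the deadline of 29, so it is not possible.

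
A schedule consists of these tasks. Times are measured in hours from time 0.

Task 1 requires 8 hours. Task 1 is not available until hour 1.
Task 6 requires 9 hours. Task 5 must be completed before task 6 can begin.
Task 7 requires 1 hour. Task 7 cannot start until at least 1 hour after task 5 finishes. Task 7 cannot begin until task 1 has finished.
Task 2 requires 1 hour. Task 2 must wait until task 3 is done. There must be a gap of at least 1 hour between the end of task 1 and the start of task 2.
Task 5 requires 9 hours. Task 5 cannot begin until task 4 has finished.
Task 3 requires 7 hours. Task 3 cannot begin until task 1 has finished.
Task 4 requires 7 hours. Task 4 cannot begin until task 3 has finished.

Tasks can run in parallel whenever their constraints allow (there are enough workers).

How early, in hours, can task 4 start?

Task 1 waits on its own release at hour 1, so it starts at hour 1 and finishes at 1 + 8 = hour 9.
Task 3 cannot begin until task 1 (finishes hour 9). It runs from hour 9 to 9 + 7 = hour 16.
Task 4 waits on task 3 (finishes hour 16), so the earliest it can start is hour 16.

16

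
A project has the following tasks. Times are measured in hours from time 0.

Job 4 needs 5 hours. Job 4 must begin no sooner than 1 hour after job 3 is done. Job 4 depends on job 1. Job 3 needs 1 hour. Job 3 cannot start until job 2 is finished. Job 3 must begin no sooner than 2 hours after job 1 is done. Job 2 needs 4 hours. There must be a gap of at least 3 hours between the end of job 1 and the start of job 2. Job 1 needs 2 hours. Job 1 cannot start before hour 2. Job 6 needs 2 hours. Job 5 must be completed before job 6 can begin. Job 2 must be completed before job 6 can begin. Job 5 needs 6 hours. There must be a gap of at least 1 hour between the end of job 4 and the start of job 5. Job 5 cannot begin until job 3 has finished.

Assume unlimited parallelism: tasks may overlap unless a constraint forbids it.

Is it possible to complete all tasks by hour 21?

Job 1 waits on its own release at hour 2, so it starts at hour 2 and finishes at 2 + 2 = hour 4.
After job 1 (finishes hour 4, plus 3-hour gap → hour 7), job 2 can start at hour 7 and finishes at hour 11.
Job 3 needs all of job 2 (finishes hour 11); job 1 (finishes hour 4, plus 2-hour gap → hour 6). That puts its earliest start at hour 11; it finishes at 11 + 1 = hour 12.
Job 4 needs all of job 3 (finishes hour 12, plus 1-hour gap → hour 13); job 1 (finishes hour 4). That puts its earliest start at hour 13; it finishes at 13 + 5 = hour 18.
For job 5: job 4 (finishes hour 18, plus 1-hour gap → hour 19); job 3 (finishes hour 12). Taking the maximum gives a start of hour 19, and it finishes at 19 + 6 = hour 25.
Job 6 cannot start until job 5 (finishes hour 25); job 2 (finishes hour 11). The controlling bound is hour 25, so job 6 finishes at 25 + 2 = hour 27.
The earliest everything can be done is hour 27, which is after the deadline of 21, so it is not possible.

No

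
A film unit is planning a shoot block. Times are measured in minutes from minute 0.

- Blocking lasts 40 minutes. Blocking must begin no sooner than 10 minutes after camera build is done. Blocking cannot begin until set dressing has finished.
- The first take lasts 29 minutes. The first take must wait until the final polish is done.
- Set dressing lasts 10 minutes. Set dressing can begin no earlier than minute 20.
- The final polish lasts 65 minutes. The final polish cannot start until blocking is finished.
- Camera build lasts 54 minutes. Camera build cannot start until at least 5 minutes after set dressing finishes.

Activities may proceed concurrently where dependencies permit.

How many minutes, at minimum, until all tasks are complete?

233

Set dressing cannot begin until its own release at minute 20. It runs from minute 20 to 20 + 10 = minute 30.
After set dressing (finishes minute 30, plus 5-minute gap → minute 35), camera build can start at minute 35 and finishes at minute 89.
Blocking has to wait for camera build (finishes minute 89, plus 10-minute gap → minute 99); set dressing (finishes minute 30). The latest of these is minute 99, so blocking runs minute 99 to 99 + 40 = minute 139.
After blocking (finishes minute 139), the final polish can start at minute 139 and finishes at minute 204.
The first take cannot begin until the final polish (finishes minute 204). It runs from minute 204 to 204 + 29 = minute 233.
All tasks are finished once the last one completes. Finish times: Set dressing at 30, Camera build at 89, Blocking at 139, The final polish at 204, The first take at 233. The latest is minute 233.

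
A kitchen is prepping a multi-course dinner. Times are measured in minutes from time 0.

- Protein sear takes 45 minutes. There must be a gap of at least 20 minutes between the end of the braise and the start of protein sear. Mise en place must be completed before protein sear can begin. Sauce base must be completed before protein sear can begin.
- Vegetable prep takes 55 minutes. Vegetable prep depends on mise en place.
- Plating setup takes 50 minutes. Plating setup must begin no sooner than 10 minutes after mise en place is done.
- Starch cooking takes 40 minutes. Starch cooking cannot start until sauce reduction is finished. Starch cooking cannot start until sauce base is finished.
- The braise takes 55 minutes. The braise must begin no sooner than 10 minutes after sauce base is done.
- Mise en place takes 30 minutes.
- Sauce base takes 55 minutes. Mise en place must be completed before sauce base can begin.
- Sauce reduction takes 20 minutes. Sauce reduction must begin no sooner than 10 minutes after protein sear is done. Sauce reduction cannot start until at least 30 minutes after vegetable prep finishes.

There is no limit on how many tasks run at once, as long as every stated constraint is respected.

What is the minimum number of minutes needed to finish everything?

Nothing blocks mise en place, so it runs from minute 0 to minute 30.
After mise en place (finishes minute 30, plus 10-minute gap → minute 40), plating setup can start at minute 40 and finishes at minute 90.
Vegetable prep cannot begin until mise en place (finishes minute 30). It runs from minute 30 to 30 + 55 = minute 85.
Sauce base waits on mise en place (finishes minute 30), so it starts at minute 30 and finishes at 30 + 55 = minute 85.
After sauce base (finishes minute 85, plus 10-minute gap → minute 95), the braise can start at minute 95 and finishes at minute 150.
For protein sear: the braise (finishes minute 150, plus 20-minute gap → minute 170); mise en place (finishes minute 30); sauce base (finishes minute 85). Taking the maximum gives a start of minute 170, and it finishes at 170 + 45 = minute 215.
Sauce reduction cannot start until protein sear (finishes minute 215, plus 10-minute gap → minute 225); vegetable prep (finishes minute 85, plus 30-minute gap → minute 115). The controlling bound is minute 225, so sauce reduction finishes at 225 + 20 = minute 245.
Starch cooking needs all of sauce reduction (finishes minute 245); sauce base (finishes minute 85). That puts its earliest start at minute 245; it finishes at 245 + 40 = minute 285.
All tasks are finished once the last one completes. Finish times: Mise en place at 30, Sauce base at 85, The braise at 150, Protein sear at 215, Vegetable prep at 85, Sauce reduction at 245, Starch cooking at 285, Plating setup at 90. The latest is minute 285.

285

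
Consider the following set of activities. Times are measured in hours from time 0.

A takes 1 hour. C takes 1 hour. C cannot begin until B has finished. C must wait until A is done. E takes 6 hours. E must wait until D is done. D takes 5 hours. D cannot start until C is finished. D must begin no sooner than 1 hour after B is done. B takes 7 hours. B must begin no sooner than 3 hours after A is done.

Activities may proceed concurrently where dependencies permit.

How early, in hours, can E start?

17

Nothing blocks A, so it runs from hour 0 to hour 1.
After A (finishes hour 1, plus 3-hour gap → hour 4), B can start at hour 4 and finishes at hour 11.
C has to wait for B (finishes hour 11); A (finishes hour 1). The latest of these is hour 11, so C runs hour 11 to 11 + 1 = hour 12.
D needs all of C (finishes hour 12); B (finishes hour 11, plus 1-hour gap → hour 12). That puts its earliest start at hour 12; it finishes at 12 + 5 = hour 17.
E waits on D (finishes hour 17), so the earliest it can start is hour 17.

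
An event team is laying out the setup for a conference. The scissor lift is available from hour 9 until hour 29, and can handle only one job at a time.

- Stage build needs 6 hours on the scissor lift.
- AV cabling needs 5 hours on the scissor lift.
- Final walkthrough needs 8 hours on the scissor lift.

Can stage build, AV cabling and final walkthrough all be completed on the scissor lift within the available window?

Yes

The scissor lift window is 29 − 9 = 20 hours.
Running back to back, the jobs need 6 + 5 + 8 = 19 hours on the scissor lift.
Since 19 ≤ 20, they fit within the window.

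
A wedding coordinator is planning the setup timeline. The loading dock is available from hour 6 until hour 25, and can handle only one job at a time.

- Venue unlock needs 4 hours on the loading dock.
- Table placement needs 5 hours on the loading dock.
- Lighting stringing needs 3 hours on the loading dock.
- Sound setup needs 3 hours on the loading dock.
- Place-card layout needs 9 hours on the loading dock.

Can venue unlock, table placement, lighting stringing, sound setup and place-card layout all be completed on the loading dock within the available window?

No

The loading dock window is 25 − 6 = 19 hours.
Running back to back, the jobs need 4 + 5 + 3 + 3 + 9 = 24 hours on the loading dock.
Since 24 > 19, they cannot all fit.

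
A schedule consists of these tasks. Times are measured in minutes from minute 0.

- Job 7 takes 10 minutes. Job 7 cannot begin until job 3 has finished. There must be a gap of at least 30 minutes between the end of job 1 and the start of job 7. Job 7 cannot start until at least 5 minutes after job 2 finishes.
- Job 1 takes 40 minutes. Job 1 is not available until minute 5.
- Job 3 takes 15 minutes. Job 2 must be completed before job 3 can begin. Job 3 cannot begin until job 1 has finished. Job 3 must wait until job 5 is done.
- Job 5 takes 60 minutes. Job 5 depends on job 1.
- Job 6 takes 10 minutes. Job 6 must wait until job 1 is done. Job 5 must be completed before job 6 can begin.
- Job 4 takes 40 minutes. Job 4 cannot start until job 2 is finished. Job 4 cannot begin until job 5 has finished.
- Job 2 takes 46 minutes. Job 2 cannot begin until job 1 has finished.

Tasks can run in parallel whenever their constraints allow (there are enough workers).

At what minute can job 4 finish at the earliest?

Job 1 cannot begin until its own release at minute 5. It runs from minute 5 to 5 + 40 = minute 45.
Job 5 waits on job 1 (finishes minute 45), so it starts at minute 45 and finishes at 45 + 60 = minute 105.
Job 2 cannot begin until job 1 (finishes minute 45). It runs from minute 45 to 45 + 46 = minute 91.
Job 4 cannot start until job 2 (finishes minute 91); job 5 (finishes minute 105). The controlling bound is minute 105, so job 4 finishes at 105 + 40 = minute 145.

145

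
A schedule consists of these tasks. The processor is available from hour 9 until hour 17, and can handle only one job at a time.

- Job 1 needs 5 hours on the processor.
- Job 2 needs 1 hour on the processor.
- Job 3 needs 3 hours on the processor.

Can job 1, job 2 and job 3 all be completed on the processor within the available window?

The processor window is 17 − 9 = 8 hours.
Running back to back, the jobs need 5 + 1 + 3 = 9 hours on the processor.
Since 9 > 8, they cannot all fit.

No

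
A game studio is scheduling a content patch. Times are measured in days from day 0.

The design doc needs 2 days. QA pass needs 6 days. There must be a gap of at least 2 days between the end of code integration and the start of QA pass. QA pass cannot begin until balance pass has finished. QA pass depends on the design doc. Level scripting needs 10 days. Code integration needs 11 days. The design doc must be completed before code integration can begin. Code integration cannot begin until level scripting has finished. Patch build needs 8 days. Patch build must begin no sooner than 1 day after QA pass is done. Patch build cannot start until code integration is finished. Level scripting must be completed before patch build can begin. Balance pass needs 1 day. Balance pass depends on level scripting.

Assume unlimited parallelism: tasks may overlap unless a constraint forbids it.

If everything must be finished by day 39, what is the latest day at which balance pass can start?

23

Patch build must finish by day 39; it takes 8 days, so it must start by 39 − 8 = day 31.
QA pass must finish before patch build (must start by day 31, minus 1-day gap → day 30). With a 6-day duration, QA pass must start by 30 − 6 = day 24.
Since QA pass (must start by day 24) depends on it, balance pass must finish by day 24. Backing off its 1-day duration gives a latest start of day 23.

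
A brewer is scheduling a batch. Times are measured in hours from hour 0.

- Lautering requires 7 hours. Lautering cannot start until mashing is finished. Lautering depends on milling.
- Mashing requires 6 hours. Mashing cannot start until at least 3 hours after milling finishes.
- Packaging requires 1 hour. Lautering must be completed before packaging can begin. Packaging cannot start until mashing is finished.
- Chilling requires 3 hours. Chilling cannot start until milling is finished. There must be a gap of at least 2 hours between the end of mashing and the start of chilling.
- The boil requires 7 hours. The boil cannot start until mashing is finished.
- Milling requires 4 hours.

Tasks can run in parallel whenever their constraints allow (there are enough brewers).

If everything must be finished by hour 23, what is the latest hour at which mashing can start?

Packaging must finish by hour 23; it takes 1 hour, so it must start by 23 − 1 = hour 22.
Lautering feeds into packaging (must start by hour 22); so lautering must finish by hour 22 and therefore start by hour 15.
Nothing follows the boil; the deadline of hour 23 is its only limit. It must start by 23 − 7 = hour 16.
To finish by hour 23, chilling (duration 3) must start no later than hour 20.
For mashing: lautering (must start by hour 15); the boil (must start by hour 16); chilling (must start by hour 20, minus 2-hour gap → hour 18); packaging (must start by hour 22). The most restrictive is hour 15; with a 6-hour duration, mashing must start by hour 9.

9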